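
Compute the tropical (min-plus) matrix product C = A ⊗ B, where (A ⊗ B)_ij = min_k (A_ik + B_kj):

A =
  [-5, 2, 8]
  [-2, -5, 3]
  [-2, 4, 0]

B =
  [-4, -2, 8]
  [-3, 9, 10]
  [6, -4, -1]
A ⊗ B =
  [-9, -7, 3]
  [-8, -4, 2]
  [-6, -4, -1]

Apply the min-plus product entry-by-entry:
  C[0][0] = min over k of (A[0][0] + B[0][0] = -5 + -4 = -9, A[0][1] + B[1][0] = 2 + -3 = -1, A[0][2] + B[2][0] = 8 + 6 = 14) = -9 (attained at k = 0)
  C[0][1] = min over k of (A[0][0] + B[0][1] = -5 + -2 = -7, A[0][1] + B[1][1] = 2 + 9 = 11, A[0][2] + B[2][1] = 8 + -4 = 4) = -7 (attained at k = 0)
  C[0][2] = min over k of (A[0][0] + B[0][2] = -5 + 8 = 3, A[0][1] + B[1][2] = 2 + 10 = 12, A[0][2] + B[2][2] = 8 + -1 = 7) = 3 (attained at k = 0)
  C[1][0] = min over k of (A[1][0] + B[0][0] = -2 + -4 = -6, A[1][1] + B[1][0] = -5 + -3 = -8, A[1][2] + B[2][0] = 3 + 6 = 9) = -8 (attained at k = 1)
  C[1][1] = min over k of (A[1][0] + B[0][1] = -2 + -2 = -4, A[1][1] + B[1][1] = -5 + 9 = 4, A[1][2] + B[2][1] = 3 + -4 = -1) = -4 (attained at k = 0)
  C[1][2] = min over k of (A[1][0] + B[0][2] = -2 + 8 = 6, A[1][1] + B[1][2] = -5 + 10 = 5, A[1][2] + B[2][2] = 3 + -1 = 2) = 2 (attained at k = 2)
  C[2][0] = min over k of (A[2][0] + B[0][0] = -2 + -4 = -6, A[2][1] + B[1][0] = 4 + -3 = 1, A[2][2] + B[2][0] = 0 + 6 = 6) = -6 (attained at k = 0)
  C[2][1] = min over k of (A[2][0] + B[0][1] = -2 + -2 = -4, A[2][1] + B[1][1] = 4 + 9 = 13, A[2][2] + B[2][1] = 0 + -4 = -4) = -4 (attained at k = 0)
  C[2][2] = min over k of (A[2][0] + B[0][2] = -2 + 8 = 6, A[2][1] + B[1][2] = 4 + 10 = 14, A[2][2] + B[2][2] = 0 + -1 = -1) = -1 (attained at k = 2)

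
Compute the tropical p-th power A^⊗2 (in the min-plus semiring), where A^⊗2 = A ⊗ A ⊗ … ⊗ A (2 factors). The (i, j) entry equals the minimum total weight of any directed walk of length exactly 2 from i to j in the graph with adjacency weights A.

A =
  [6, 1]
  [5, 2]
A^⊗2 =
  [6, 3]
  [7, 4]

Each entry (A^⊗2)_ij equals the minimum over all length-2 walks i = v_0 → v_1 → … → v_2 = j of Σ_t A[v_t][v_{t+1}]. For example, for (i, j) = (0, 1) we minimise over 2 possible intermediate vertex sequences; the minimum is 3, attained along the walk 0 → 1 → 1.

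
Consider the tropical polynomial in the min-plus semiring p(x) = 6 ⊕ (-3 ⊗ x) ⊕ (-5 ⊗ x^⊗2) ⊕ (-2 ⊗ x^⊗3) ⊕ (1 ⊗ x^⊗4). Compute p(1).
p(1) = -3

A tropical monomial a ⊗ x^⊗i evaluates to a + i · x. Evaluating each term at x = 1:
  Term 0 contributes 6 + 0 · 1 = 6
  Term 1 contributes -3 + 1 · 1 = -2
  Term 2 contributes -5 + 2 · 1 = -3
  Term 3 contributes -2 + 3 · 1 = 1
  Term 4 contributes 1 + 4 · 1 = 5
p(1) = ⊕ of these = min[6, -2, -3, 1, 5] = -3.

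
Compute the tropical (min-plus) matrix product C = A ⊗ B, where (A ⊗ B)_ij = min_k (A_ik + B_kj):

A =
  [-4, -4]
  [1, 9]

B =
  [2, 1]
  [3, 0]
A ⊗ B =
  [-2, -4]
  [3, 2]

Apply the min-plus product entry-by-entry:
  C[0][0] = min over k of (A[0][0] + B[0][0] = -4 + 2 = -2, A[0][1] + B[1][0] = -4 + 3 = -1) = -2 (attained at k = 0)
  C[0][1] = min over k of (A[0][0] + B[0][1] = -4 + 1 = -3, A[0][1] + B[1][1] = -4 + 0 = -4) = -4 (attained at k = 1)
  C[1][0] = min over k of (A[1][0] + B[0][0] = 1 + 2 = 3, A[1][1] + B[1][0] = 9 + 3 = 12) = 3 (attained at k = 0)
  C[1][1] = min over k of (A[1][0] + B[0][1] = 1 + 1 = 2, A[1][1] + B[1][1] = 9 + 0 = 9) = 2 (attained at k = 0)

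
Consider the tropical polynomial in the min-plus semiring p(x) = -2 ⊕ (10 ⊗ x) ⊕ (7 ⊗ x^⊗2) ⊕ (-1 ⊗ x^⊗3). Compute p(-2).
p(-2) = -7

A tropical monomial a ⊗ x^⊗i evaluates to a + i · x. Evaluating each term at x = -2:
  Term 0 contributes -2 + 0 · -2 = -2
  Term 1 contributes 10 + 1 · -2 = 8
  Term 2 contributes 7 + 2 · -2 = 3
  Term 3 contributes -1 + 3 · -2 = -7
p(-2) = ⊕ of these = min[-2, 8, 3, -7] = -7.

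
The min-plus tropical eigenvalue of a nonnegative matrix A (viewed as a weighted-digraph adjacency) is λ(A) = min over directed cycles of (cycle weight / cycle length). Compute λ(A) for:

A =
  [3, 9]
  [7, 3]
λ(A) = 3

Enumerate directed cycles and compute their means (weight / length). Sample:
  cycle 0 → 0: weight = 3, length = 1, mean = 3/1 ≈ 3.000
  cycle 1 → 1: weight = 3, length = 1, mean = 3/1 ≈ 3.000
  cycle 0 → 1 → 0: weight = 16, length = 2, mean = 16/2 ≈ 8.000
  cycle 1 → 0 → 1: weight = 16, length = 2, mean = 16/2 ≈ 8.000
Minimum mean = 3.000, attained e.g. along the cycle 0 → 0 with weight 3 and length 1. So λ(A) = 3/1 = 3.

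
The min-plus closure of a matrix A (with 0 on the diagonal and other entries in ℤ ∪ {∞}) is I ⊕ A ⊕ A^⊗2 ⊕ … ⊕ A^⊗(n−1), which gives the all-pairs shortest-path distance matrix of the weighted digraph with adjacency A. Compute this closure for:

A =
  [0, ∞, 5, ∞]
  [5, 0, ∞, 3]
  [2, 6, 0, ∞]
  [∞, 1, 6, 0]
Closure =
  [0, 11, 5, 14]
  [5, 0, 9, 3]
  [2, 6, 0, 9]
  [6, 1, 6, 0]

This is the Floyd-Warshall all-pairs shortest-path computation. For each intermediate vertex k = 0, 1, …, 3, update dist[i][j] ← min(dist[i][j], dist[i][k] + dist[k][j]). The final matrix gives, for each (i, j), the minimum total weight of any directed path from i to j (possibly empty when i = j).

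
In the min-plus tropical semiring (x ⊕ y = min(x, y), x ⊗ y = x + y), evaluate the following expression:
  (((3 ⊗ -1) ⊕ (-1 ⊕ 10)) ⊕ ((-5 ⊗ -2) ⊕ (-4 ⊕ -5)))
(((3 ⊗ -1) ⊕ (-1 ⊕ 10)) ⊕ ((-5 ⊗ -2) ⊕ (-4 ⊕ -5))) = -7

Expand innermost to outermost. Recall ⊕ takes the minimum of its arguments and ⊗ takes their sum. Working out the expression (((3 ⊗ -1) ⊕ (-1 ⊕ 10)) ⊕ ((-5 ⊗ -2) ⊕ (-4 ⊕ -5))) gives -7.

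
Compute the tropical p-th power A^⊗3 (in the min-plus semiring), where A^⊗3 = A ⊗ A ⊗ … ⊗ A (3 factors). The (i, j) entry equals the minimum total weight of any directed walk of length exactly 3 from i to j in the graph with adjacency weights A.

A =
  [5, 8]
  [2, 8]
A^⊗3 =
  [15, 18]
  [12, 15]

Each entry (A^⊗3)_ij equals the minimum over all length-3 walks i = v_0 → v_1 → … → v_3 = j of Σ_t A[v_t][v_{t+1}]. For example, for (i, j) = (0, 1) we minimise over 4 possible intermediate vertex sequences; the minimum is 18, attained along the walk 0 → 0 → 0 → 1.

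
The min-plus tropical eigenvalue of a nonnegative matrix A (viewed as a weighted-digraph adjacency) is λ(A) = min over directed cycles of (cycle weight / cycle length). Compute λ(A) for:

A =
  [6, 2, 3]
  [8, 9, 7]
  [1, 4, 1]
λ(A) = 1

Enumerate directed cycles and compute their means (weight / length). Sample:
  cycle 0 → 0: weight = 6, length = 1, mean = 6/1 ≈ 6.000
  cycle 1 → 1: weight = 9, length = 1, mean = 9/1 ≈ 9.000
  cycle 2 → 2: weight = 1, length = 1, mean = 1/1 ≈ 1.000
  cycle 0 → 1 → 0: weight = 10, length = 2, mean = 10/2 ≈ 5.000
  cycle 0 → 2 → 0: weight = 4, length = 2, mean = 4/2 ≈ 2.000
  cycle 1 → 0 → 1: weight = 10, length = 2, mean = 10/2 ≈ 5.000
Minimum mean = 1.000, attained e.g. along the cycle 2 → 2 with weight 1 and length 1. So λ(A) = 1/1 = 1.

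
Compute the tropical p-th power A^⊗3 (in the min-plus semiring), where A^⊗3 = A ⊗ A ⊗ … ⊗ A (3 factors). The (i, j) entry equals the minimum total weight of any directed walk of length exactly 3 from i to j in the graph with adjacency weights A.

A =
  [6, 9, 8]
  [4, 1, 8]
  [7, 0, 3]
A^⊗3 =
  [12, 9, 14]
  [6, 3, 10]
  [5, 2, 9]

Each entry (A^⊗3)_ij equals the minimum over all length-3 walks i = v_0 → v_1 → … → v_3 = j of Σ_t A[v_t][v_{t+1}]. For example, for (i, j) = (0, 2) we minimise over 9 possible intermediate vertex sequences; the minimum is 14, attained along the walk 0 → 2 → 2 → 2.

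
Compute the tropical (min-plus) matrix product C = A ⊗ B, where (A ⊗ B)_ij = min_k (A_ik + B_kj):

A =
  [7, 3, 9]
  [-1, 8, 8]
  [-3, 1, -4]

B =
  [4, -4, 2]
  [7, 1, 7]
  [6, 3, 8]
A ⊗ B =
  [10, 3, 9]
  [3, -5, 1]
  [1, -7, -1]

Apply the min-plus product entry-by-entry:
  C[0][0] = min over k of (A[0][0] + B[0][0] = 7 + 4 = 11, A[0][1] + B[1][0] = 3 + 7 = 10, A[0][2] + B[2][0] = 9 + 6 = 15) = 10 (attained at k = 1)
  C[0][1] = min over k of (A[0][0] + B[0][1] = 7 + -4 = 3, A[0][1] + B[1][1] = 3 + 1 = 4, A[0][2] + B[2][1] = 9 + 3 = 12) = 3 (attained at k = 0)
  C[0][2] = min over k of (A[0][0] + B[0][2] = 7 + 2 = 9, A[0][1] + B[1][2] = 3 + 7 = 10, A[0][2] + B[2][2] = 9 + 8 = 17) = 9 (attained at k = 0)
  C[1][0] = min over k of (A[1][0] + B[0][0] = -1 + 4 = 3, A[1][1] + B[1][0] = 8 + 7 = 15, A[1][2] + B[2][0] = 8 + 6 = 14) = 3 (attained at k = 0)
  C[1][1] = min over k of (A[1][0] + B[0][1] = -1 + -4 = -5, A[1][1] + B[1][1] = 8 + 1 = 9, A[1][2] + B[2][1] = 8 + 3 = 11) = -5 (attained at k = 0)
  C[1][2] = min over k of (A[1][0] + B[0][2] = -1 + 2 = 1, A[1][1] + B[1][2] = 8 + 7 = 15, A[1][2] + B[2][2] = 8 + 8 = 16) = 1 (attained at k = 0)
  C[2][0] = min over k of (A[2][0] + B[0][0] = -3 + 4 = 1, A[2][1] + B[1][0] = 1 + 7 = 8, A[2][2] + B[2][0] = -4 + 6 = 2) = 1 (attained at k = 0)
  C[2][1] = min over k of (A[2][0] + B[0][1] = -3 + -4 = -7, A[2][1] + B[1][1] = 1 + 1 = 2, A[2][2] + B[2][1] = -4 + 3 = -1) = -7 (attained at k = 0)
  C[2][2] = min over k of (A[2][0] + B[0][2] = -3 + 2 = -1, A[2][1] + B[1][2] = 1 + 7 = 8, A[2][2] + B[2][2] = -4 + 8 = 4) = -1 (attained at k = 0)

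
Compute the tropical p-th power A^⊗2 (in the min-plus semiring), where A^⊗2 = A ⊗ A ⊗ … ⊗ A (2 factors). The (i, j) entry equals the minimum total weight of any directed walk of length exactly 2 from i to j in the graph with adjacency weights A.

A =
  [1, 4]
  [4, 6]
A^⊗2 =
  [2, 5]
  [5, 8]

Each entry (A^⊗2)_ij equals the minimum over all length-2 walks i = v_0 → v_1 → … → v_2 = j of Σ_t A[v_t][v_{t+1}]. For example, for (i, j) = (0, 1) we minimise over 2 possible intermediate vertex sequences; the minimum is 5, attained along the walk 0 → 0 → 1.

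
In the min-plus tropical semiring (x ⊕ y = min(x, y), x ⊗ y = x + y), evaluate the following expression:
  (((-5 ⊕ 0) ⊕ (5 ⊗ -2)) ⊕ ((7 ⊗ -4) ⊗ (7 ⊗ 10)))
(((-5 ⊕ 0) ⊕ (5 ⊗ -2)) ⊕ ((7 ⊗ -4) ⊗ (7 ⊗ 10))) = -5

Expand innermost to outermost. Recall ⊕ takes the minimum of its arguments and ⊗ takes their sum. Working out the expression (((-5 ⊕ 0) ⊕ (5 ⊗ -2)) ⊕ ((7 ⊗ -4) ⊗ (7 ⊗ 10))) gives -5.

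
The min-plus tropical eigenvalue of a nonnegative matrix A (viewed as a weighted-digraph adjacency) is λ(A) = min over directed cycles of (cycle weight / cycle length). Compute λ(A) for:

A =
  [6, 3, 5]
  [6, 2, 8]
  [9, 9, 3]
λ(A) = 2

Enumerate directed cycles and compute their means (weight / length). Sample:
  cycle 0 → 0: weight = 6, length = 1, mean = 6/1 ≈ 6.000
  cycle 1 → 1: weight = 2, length = 1, mean = 2/1 ≈ 2.000
  cycle 2 → 2: weight = 3, length = 1, mean = 3/1 ≈ 3.000
  cycle 0 → 1 → 0: weight = 9, length = 2, mean = 9/2 ≈ 4.500
  cycle 0 → 2 → 0: weight = 14, length = 2, mean = 14/2 ≈ 7.000
  cycle 1 → 0 → 1: weight = 9, length = 2, mean = 9/2 ≈ 4.500
Minimum mean = 2.000, attained e.g. along the cycle 1 → 1 with weight 2 and length 1. So λ(A) = 2/1 = 2.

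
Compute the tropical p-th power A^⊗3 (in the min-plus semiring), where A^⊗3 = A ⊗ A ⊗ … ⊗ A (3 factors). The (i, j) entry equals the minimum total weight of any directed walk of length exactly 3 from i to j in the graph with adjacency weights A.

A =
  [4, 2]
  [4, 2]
A^⊗3 =
  [8, 6]
  [8, 6]

Each entry (A^⊗3)_ij equals the minimum over all length-3 walks i = v_0 → v_1 → … → v_3 = j of Σ_t A[v_t][v_{t+1}]. For example, for (i, j) = (0, 1) we minimise over 4 possible intermediate vertex sequences; the minimum is 6, attained along the walk 0 → 1 → 1 → 1.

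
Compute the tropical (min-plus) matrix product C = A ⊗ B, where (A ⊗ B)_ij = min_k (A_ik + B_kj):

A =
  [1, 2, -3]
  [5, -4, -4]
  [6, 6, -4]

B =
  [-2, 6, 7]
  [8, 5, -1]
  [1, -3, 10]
A ⊗ B =
  [-2, -6, 1]
  [-3, -7, -5]
  [-3, -7, 5]

Apply the min-plus product entry-by-entry:
  C[0][0] = min over k of (A[0][0] + B[0][0] = 1 + -2 = -1, A[0][1] + B[1][0] = 2 + 8 = 10, A[0][2] + B[2][0] = -3 + 1 = -2) = -2 (attained at k = 2)
  C[0][1] = min over k of (A[0][0] + B[0][1] = 1 + 6 = 7, A[0][1] + B[1][1] = 2 + 5 = 7, A[0][2] + B[2][1] = -3 + -3 = -6) = -6 (attained at k = 2)
  C[0][2] = min over k of (A[0][0] + B[0][2] = 1 + 7 = 8, A[0][1] + B[1][2] = 2 + -1 = 1, A[0][2] + B[2][2] = -3 + 10 = 7) = 1 (attained at k = 1)
  C[1][0] = min over k of (A[1][0] + B[0][0] = 5 + -2 = 3, A[1][1] + B[1][0] = -4 + 8 = 4, A[1][2] + B[2][0] = -4 + 1 = -3) = -3 (attained at k = 2)
  C[1][1] = min over k of (A[1][0] + B[0][1] = 5 + 6 = 11, A[1][1] + B[1][1] = -4 + 5 = 1, A[1][2] + B[2][1] = -4 + -3 = -7) = -7 (attained at k = 2)
  C[1][2] = min over k of (A[1][0] + B[0][2] = 5 + 7 = 12, A[1][1] + B[1][2] = -4 + -1 = -5, A[1][2] + B[2][2] = -4 + 10 = 6) = -5 (attained at k = 1)
  C[2][0] = min over k of (A[2][0] + B[0][0] = 6 + -2 = 4, A[2][1] + B[1][0] = 6 + 8 = 14, A[2][2] + B[2][0] = -4 + 1 = -3) = -3 (attained at k = 2)
  C[2][1] = min over k of (A[2][0] + B[0][1] = 6 + 6 = 12, A[2][1] + B[1][1] = 6 + 5 = 11, A[2][2] + B[2][1] = -4 + -3 = -7) = -7 (attained at k = 2)
  C[2][2] = min over k of (A[2][0] + B[0][2] = 6 + 7 = 13, A[2][1] + B[1][2] = 6 + -1 = 5, A[2][2] + B[2][2] = -4 + 10 = 6) = 5 (attained at k = 1)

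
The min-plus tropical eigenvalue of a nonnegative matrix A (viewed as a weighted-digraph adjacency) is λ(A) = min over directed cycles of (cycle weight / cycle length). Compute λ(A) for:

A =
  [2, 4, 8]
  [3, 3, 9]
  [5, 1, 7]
λ(A) = 2

Enumerate directed cycles and compute their means (weight / length). Sample:
  cycle 0 → 0: weight = 2, length = 1, mean = 2/1 ≈ 2.000
  cycle 1 → 1: weight = 3, length = 1, mean = 3/1 ≈ 3.000
  cycle 2 → 2: weight = 7, length = 1, mean = 7/1 ≈ 7.000
  cycle 0 → 1 → 0: weight = 7, length = 2, mean = 7/2 ≈ 3.500
  cycle 0 → 2 → 0: weight = 13, length = 2, mean = 13/2 ≈ 6.500
  cycle 1 → 0 → 1: weight = 7, length = 2, mean = 7/2 ≈ 3.500
Minimum mean = 2.000, attained e.g. along the cycle 0 → 0 with weight 2 and length 1. So λ(A) = 2/1 = 2.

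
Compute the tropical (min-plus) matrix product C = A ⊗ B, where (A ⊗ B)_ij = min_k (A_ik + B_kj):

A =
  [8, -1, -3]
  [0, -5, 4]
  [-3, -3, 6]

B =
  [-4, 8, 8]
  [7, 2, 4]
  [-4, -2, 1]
A ⊗ B =
  [-7, -5, -2]
  [-4, -3, -1]
  [-7, -1, 1]

Apply the min-plus product entry-by-entry:
  C[0][0] = min over k of (A[0][0] + B[0][0] = 8 + -4 = 4, A[0][1] + B[1][0] = -1 + 7 = 6, A[0][2] + B[2][0] = -3 + -4 = -7) = -7 (attained at k = 2)
  C[0][1] = min over k of (A[0][0] + B[0][1] = 8 + 8 = 16, A[0][1] + B[1][1] = -1 + 2 = 1, A[0][2] + B[2][1] = -3 + -2 = -5) = -5 (attained at k = 2)
  C[0][2] = min over k of (A[0][0] + B[0][2] = 8 + 8 = 16, A[0][1] + B[1][2] = -1 + 4 = 3, A[0][2] + B[2][2] = -3 + 1 = -2) = -2 (attained at k = 2)
  C[1][0] = min over k of (A[1][0] + B[0][0] = 0 + -4 = -4, A[1][1] + B[1][0] = -5 + 7 = 2, A[1][2] + B[2][0] = 4 + -4 = 0) = -4 (attained at k = 0)
  C[1][1] = min over k of (A[1][0] + B[0][1] = 0 + 8 = 8, A[1][1] + B[1][1] = -5 + 2 = -3, A[1][2] + B[2][1] = 4 + -2 = 2) = -3 (attained at k = 1)
  C[1][2] = min over k of (A[1][0] + B[0][2] = 0 + 8 = 8, A[1][1] + B[1][2] = -5 + 4 = -1, A[1][2] + B[2][2] = 4 + 1 = 5) = -1 (attained at k = 1)
  C[2][0] = min over k of (A[2][0] + B[0][0] = -3 + -4 = -7, A[2][1] + B[1][0] = -3 + 7 = 4, A[2][2] + B[2][0] = 6 + -4 = 2) = -7 (attained at k = 0)
  C[2][1] = min over k of (A[2][0] + B[0][1] = -3 + 8 = 5, A[2][1] + B[1][1] = -3 + 2 = -1, A[2][2] + B[2][1] = 6 + -2 = 4) = -1 (attained at k = 1)
  C[2][2] = min over k of (A[2][0] + B[0][2] = -3 + 8 = 5, A[2][1] + B[1][2] = -3 + 4 = 1, A[2][2] + B[2][2] = 6 + 1 = 7) = 1 (attained at k = 1)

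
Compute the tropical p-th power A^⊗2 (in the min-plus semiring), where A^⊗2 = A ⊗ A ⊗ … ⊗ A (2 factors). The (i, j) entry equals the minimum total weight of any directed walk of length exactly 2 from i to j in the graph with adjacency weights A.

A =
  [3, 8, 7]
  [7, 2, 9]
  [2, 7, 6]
A^⊗2 =
  [6, 10, 10]
  [9, 4, 11]
  [5, 9, 9]

Each entry (A^⊗2)_ij equals the minimum over all length-2 walks i = v_0 → v_1 → … → v_2 = j of Σ_t A[v_t][v_{t+1}]. For example, for (i, j) = (0, 2) we minimise over 3 possible intermediate vertex sequences; the minimum is 10, attained along the walk 0 → 0 → 2.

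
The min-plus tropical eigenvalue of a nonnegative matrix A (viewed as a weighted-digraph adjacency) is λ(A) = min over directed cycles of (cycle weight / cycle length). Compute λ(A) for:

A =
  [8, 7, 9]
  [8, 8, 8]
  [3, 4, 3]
λ(A) = 3

Enumerate directed cycles and compute their means (weight / length). Sample:
  cycle 0 → 0: weight = 8, length = 1, mean = 8/1 ≈ 8.000
  cycle 1 → 1: weight = 8, length = 1, mean = 8/1 ≈ 8.000
  cycle 2 → 2: weight = 3, length = 1, mean = 3/1 ≈ 3.000
  cycle 0 → 1 → 0: weight = 15, length = 2, mean = 15/2 ≈ 7.500
  cycle 0 → 2 → 0: weight = 12, length = 2, mean = 12/2 ≈ 6.000
  cycle 1 → 0 → 1: weight = 15, length = 2, mean = 15/2 ≈ 7.500
Minimum mean = 3.000, attained e.g. along the cycle 2 → 2 with weight 3 and length 1. So λ(A) = 3/1 = 3.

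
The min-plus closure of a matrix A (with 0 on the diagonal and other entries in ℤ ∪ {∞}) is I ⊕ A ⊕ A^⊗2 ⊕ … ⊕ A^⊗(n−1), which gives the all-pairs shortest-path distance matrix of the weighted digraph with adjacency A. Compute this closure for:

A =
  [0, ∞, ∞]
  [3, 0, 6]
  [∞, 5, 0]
Closure =
  [0, ∞, ∞]
  [3, 0, 6]
  [8, 5, 0]

This is the Floyd-Warshall all-pairs shortest-path computation. For each intermediate vertex k = 0, 1, …, 2, update dist[i][j] ← min(dist[i][j], dist[i][k] + dist[k][j]). The final matrix gives, for each (i, j), the minimum total weight of any directed path from i to j (possibly empty when i = j).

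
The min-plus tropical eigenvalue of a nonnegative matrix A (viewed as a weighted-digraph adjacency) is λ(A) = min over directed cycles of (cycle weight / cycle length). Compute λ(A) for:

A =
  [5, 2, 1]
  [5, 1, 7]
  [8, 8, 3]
λ(A) = 1

Enumerate directed cycles and compute their means (weight / length). Sample:
  cycle 0 → 0: weight = 5, length = 1, mean = 5/1 ≈ 5.000
  cycle 1 → 1: weight = 1, length = 1, mean = 1/1 ≈ 1.000
  cycle 2 → 2: weight = 3, length = 1, mean = 3/1 ≈ 3.000
  cycle 0 → 1 → 0: weight = 7, length = 2, mean = 7/2 ≈ 3.500
  cycle 0 → 2 → 0: weight = 9, length = 2, mean = 9/2 ≈ 4.500
  cycle 1 → 0 → 1: weight = 7, length = 2, mean = 7/2 ≈ 3.500
Minimum mean = 1.000, attained e.g. along the cycle 1 → 1 with weight 1 and length 1. So λ(A) = 1/1 = 1.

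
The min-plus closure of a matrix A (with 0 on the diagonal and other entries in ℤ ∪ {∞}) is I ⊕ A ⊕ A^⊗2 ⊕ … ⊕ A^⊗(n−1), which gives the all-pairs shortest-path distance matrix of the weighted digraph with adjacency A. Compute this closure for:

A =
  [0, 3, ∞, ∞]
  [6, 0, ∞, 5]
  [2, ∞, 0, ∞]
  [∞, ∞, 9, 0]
Closure =
  [0, 3, 17, 8]
  [6, 0, 14, 5]
  [2, 5, 0, 10]
  [11, 14, 9, 0]

This is the Floyd-Warshall all-pairs shortest-path computation. For each intermediate vertex k = 0, 1, …, 3, update dist[i][j] ← min(dist[i][j], dist[i][k] + dist[k][j]). The final matrix gives, for each (i, j), the minimum total weight of any directed path from i to j (possibly empty when i = j).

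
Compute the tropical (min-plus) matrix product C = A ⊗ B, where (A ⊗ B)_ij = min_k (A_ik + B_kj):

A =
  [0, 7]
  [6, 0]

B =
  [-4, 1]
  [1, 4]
A ⊗ B =
  [-4, 1]
  [1, 4]

Apply the min-plus product entry-by-entry:
  C[0][0] = min over k of (A[0][0] + B[0][0] = 0 + -4 = -4, A[0][1] + B[1][0] = 7 + 1 = 8) = -4 (attained at k = 0)
  C[0][1] = min over k of (A[0][0] + B[0][1] = 0 + 1 = 1, A[0][1] + B[1][1] = 7 + 4 = 11) = 1 (attained at k = 0)
  C[1][0] = min over k of (A[1][0] + B[0][0] = 6 + -4 = 2, A[1][1] + B[1][0] = 0 + 1 = 1) = 1 (attained at k = 1)
  C[1][1] = min over k of (A[1][0] + B[0][1] = 6 + 1 = 7, A[1][1] + B[1][1] = 0 + 4 = 4) = 4 (attained at k = 1)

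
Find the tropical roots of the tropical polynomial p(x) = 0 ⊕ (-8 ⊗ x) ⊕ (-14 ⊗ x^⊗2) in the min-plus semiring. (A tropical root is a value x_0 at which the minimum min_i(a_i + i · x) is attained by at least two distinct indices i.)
Roots: {6, 8}

Each tropical root is a break point of the lower envelope of the lines y = a_i + i · x (there are 3 lines, with slopes 0, 1, ..., 2). Only the lines that attain the minimum somewhere contribute to roots; other lines are dominated. Here the surviving (envelope) indices are i = 2, i = 1, i = 0.
Intersections between consecutive envelope lines give the roots: for adjacent envelope indices i < j the intersection is x = (a_i − a_j) / (j − i). Reading off the sorted break points: {6, 8}.
Verification: at each break x_0, at least two indices attain the minimum of min_i(a_i + i · x_0).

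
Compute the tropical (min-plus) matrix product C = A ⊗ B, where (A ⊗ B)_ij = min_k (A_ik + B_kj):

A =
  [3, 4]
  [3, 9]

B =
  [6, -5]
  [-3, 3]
A ⊗ B =
  [1, -2]
  [6, -2]

Apply the min-plus product entry-by-entry:
  C[0][0] = min over k of (A[0][0] + B[0][0] = 3 + 6 = 9, A[0][1] + B[1][0] = 4 + -3 = 1) = 1 (attained at k = 1)
  C[0][1] = min over k of (A[0][0] + B[0][1] = 3 + -5 = -2, A[0][1] + B[1][1] = 4 + 3 = 7) = -2 (attained at k = 0)
  C[1][0] = min over k of (A[1][0] + B[0][0] = 3 + 6 = 9, A[1][1] + B[1][0] = 9 + -3 = 6) = 6 (attained at k = 1)
  C[1][1] = min over k of (A[1][0] + B[0][1] = 3 + -5 = -2, A[1][1] + B[1][1] = 9 + 3 = 12) = -2 (attained at k = 0)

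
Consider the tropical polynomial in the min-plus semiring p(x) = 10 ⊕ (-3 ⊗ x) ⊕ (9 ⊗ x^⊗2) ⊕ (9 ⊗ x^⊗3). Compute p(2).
p(2) = -1

A tropical monomial a ⊗ x^⊗i evaluates to a + i · x. Evaluating each term at x = 2:
  Term 0 contributes 10 + 0 · 2 = 10
  Term 1 contributes -3 + 1 · 2 = -1
  Term 2 contributes 9 + 2 · 2 = 13
  Term 3 contributes 9 + 3 · 2 = 15
p(2) = ⊕ of these = min[10, -1, 13, 15] = -1.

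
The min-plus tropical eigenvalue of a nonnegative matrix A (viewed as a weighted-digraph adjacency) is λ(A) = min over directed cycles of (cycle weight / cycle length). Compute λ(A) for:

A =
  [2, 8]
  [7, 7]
λ(A) = 2

Enumerate directed cycles and compute their means (weight / length). Sample:
  cycle 0 → 0: weight = 2, length = 1, mean = 2/1 ≈ 2.000
  cycle 1 → 1: weight = 7, length = 1, mean = 7/1 ≈ 7.000
  cycle 0 → 1 → 0: weight = 15, length = 2, mean = 15/2 ≈ 7.500
  cycle 1 → 0 → 1: weight = 15, length = 2, mean = 15/2 ≈ 7.500
Minimum mean = 2.000, attained e.g. along the cycle 0 → 0 with weight 2 and length 1. So λ(A) = 2/1 = 2.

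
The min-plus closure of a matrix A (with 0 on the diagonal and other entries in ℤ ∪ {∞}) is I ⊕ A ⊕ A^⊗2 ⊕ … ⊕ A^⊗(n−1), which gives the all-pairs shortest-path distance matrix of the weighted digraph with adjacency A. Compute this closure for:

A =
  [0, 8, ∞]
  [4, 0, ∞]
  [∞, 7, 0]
Closure =
  [0, 8, ∞]
  [4, 0, ∞]
  [11, 7, 0]

This is the Floyd-Warshall all-pairs shortest-path computation. For each intermediate vertex k = 0, 1, …, 2, update dist[i][j] ← min(dist[i][j], dist[i][k] + dist[k][j]). The final matrix gives, for each (i, j), the minimum total weight of any directed path from i to j (possibly empty when i = j).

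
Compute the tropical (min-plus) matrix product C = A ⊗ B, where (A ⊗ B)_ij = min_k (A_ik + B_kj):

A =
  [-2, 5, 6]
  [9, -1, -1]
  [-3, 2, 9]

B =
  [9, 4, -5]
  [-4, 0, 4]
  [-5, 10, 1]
A ⊗ B =
  [1, 2, -7]
  [-6, -1, 0]
  [-2, 1, -8]

Apply the min-plus product entry-by-entry:
  C[0][0] = min over k of (A[0][0] + B[0][0] = -2 + 9 = 7, A[0][1] + B[1][0] = 5 + -4 = 1, A[0][2] + B[2][0] = 6 + -5 = 1) = 1 (attained at k = 1)
  C[0][1] = min over k of (A[0][0] + B[0][1] = -2 + 4 = 2, A[0][1] + B[1][1] = 5 + 0 = 5, A[0][2] + B[2][1] = 6 + 10 = 16) = 2 (attained at k = 0)
  C[0][2] = min over k of (A[0][0] + B[0][2] = -2 + -5 = -7, A[0][1] + B[1][2] = 5 + 4 = 9, A[0][2] + B[2][2] = 6 + 1 = 7) = -7 (attained at k = 0)
  C[1][0] = min over k of (A[1][0] + B[0][0] = 9 + 9 = 18, A[1][1] + B[1][0] = -1 + -4 = -5, A[1][2] + B[2][0] = -1 + -5 = -6) = -6 (attained at k = 2)
  C[1][1] = min over k of (A[1][0] + B[0][1] = 9 + 4 = 13, A[1][1] + B[1][1] = -1 + 0 = -1, A[1][2] + B[2][1] = -1 + 10 = 9) = -1 (attained at k = 1)
  C[1][2] = min over k of (A[1][0] + B[0][2] = 9 + -5 = 4, A[1][1] + B[1][2] = -1 + 4 = 3, A[1][2] + B[2][2] = -1 + 1 = 0) = 0 (attained at k = 2)
  C[2][0] = min over k of (A[2][0] + B[0][0] = -3 + 9 = 6, A[2][1] + B[1][0] = 2 + -4 = -2, A[2][2] + B[2][0] = 9 + -5 = 4) = -2 (attained at k = 1)
  C[2][1] = min over k of (A[2][0] + B[0][1] = -3 + 4 = 1, A[2][1] + B[1][1] = 2 + 0 = 2, A[2][2] + B[2][1] = 9 + 10 = 19) = 1 (attained at k = 0)
  C[2][2] = min over k of (A[2][0] + B[0][2] = -3 + -5 = -8, A[2][1] + B[1][2] = 2 + 4 = 6, A[2][2] + B[2][2] = 9 + 1 = 10) = -8 (attained at k = 0)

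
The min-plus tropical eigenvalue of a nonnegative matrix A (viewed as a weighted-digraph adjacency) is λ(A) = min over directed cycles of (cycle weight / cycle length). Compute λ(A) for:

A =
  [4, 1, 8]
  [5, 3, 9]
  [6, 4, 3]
λ(A) = 3

Enumerate directed cycles and compute their means (weight / length). Sample:
  cycle 0 → 0: weight = 4, length = 1, mean = 4/1 ≈ 4.000
  cycle 1 → 1: weight = 3, length = 1, mean = 3/1 ≈ 3.000
  cycle 2 → 2: weight = 3, length = 1, mean = 3/1 ≈ 3.000
  cycle 0 → 1 → 0: weight = 6, length = 2, mean = 6/2 ≈ 3.000
  cycle 0 → 2 → 0: weight = 14, length = 2, mean = 14/2 ≈ 7.000
  cycle 1 → 0 → 1: weight = 6, length = 2, mean = 6/2 ≈ 3.000
Minimum mean = 3.000, attained e.g. along the cycle 1 → 1 with weight 3 and length 1. So λ(A) = 3/1 = 3.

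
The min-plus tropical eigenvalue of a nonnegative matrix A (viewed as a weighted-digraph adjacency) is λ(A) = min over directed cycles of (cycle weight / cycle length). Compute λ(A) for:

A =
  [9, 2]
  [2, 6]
λ(A) = 2

Enumerate directed cycles and compute their means (weight / length). Sample:
  cycle 0 → 0: weight = 9, length = 1, mean = 9/1 ≈ 9.000
  cycle 1 → 1: weight = 6, length = 1, mean = 6/1 ≈ 6.000
  cycle 0 → 1 → 0: weight = 4, length = 2, mean = 4/2 ≈ 2.000
  cycle 1 → 0 → 1: weight = 4, length = 2, mean = 4/2 ≈ 2.000
Minimum mean = 2.000, attained e.g. along the cycle 0 → 1 → 0 with weight 4 and length 2. So λ(A) = 4/2 = 2.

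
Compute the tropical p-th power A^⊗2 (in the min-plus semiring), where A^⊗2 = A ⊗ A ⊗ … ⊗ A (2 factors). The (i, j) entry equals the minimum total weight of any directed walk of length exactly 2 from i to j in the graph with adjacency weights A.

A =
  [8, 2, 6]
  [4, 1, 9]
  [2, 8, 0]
A^⊗2 =
  [6, 3, 6]
  [5, 2, 9]
  [2, 4, 0]

Each entry (A^⊗2)_ij equals the minimum over all length-2 walks i = v_0 → v_1 → … → v_2 = j of Σ_t A[v_t][v_{t+1}]. For example, for (i, j) = (0, 2) we minimise over 3 possible intermediate vertex sequences; the minimum is 6, attained along the walk 0 → 2 → 2.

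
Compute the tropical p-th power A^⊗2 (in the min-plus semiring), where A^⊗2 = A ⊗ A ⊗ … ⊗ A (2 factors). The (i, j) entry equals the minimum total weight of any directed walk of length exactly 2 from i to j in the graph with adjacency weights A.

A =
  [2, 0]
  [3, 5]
A^⊗2 =
  [3, 2]
  [5, 3]

Each entry (A^⊗2)_ij equals the minimum over all length-2 walks i = v_0 → v_1 → … → v_2 = j of Σ_t A[v_t][v_{t+1}]. For example, for (i, j) = (0, 1) we minimise over 2 possible intermediate vertex sequences; the minimum is 2, attained along the walk 0 → 0 → 1.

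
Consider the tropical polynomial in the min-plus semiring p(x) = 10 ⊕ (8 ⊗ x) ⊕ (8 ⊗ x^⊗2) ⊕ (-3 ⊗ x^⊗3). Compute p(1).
p(1) = 0

A tropical monomial a ⊗ x^⊗i evaluates to a + i · x. Evaluating each term at x = 1:
  Term 0 contributes 10 + 0 · 1 = 10
  Term 1 contributes 8 + 1 · 1 = 9
  Term 2 contributes 8 + 2 · 1 = 10
  Term 3 contributes -3 + 3 · 1 = 0
p(1) = ⊕ of these = min[10, 9, 10, 0] = 0.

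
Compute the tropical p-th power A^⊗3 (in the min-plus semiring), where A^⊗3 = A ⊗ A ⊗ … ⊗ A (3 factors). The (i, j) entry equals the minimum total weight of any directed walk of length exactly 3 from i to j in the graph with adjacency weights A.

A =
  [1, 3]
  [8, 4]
A^⊗3 =
  [3, 5]
  [10, 12]

Each entry (A^⊗3)_ij equals the minimum over all length-3 walks i = v_0 → v_1 → … → v_3 = j of Σ_t A[v_t][v_{t+1}]. For example, for (i, j) = (0, 1) we minimise over 4 possible intermediate vertex sequences; the minimum is 5, attained along the walk 0 → 0 → 0 → 1.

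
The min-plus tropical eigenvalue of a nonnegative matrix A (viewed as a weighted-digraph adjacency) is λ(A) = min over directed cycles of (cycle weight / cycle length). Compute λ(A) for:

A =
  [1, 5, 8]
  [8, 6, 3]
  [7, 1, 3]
λ(A) = 1

Enumerate directed cycles and compute their means (weight / length). Sample:
  cycle 0 → 0: weight = 1, length = 1, mean = 1/1 ≈ 1.000
  cycle 1 → 1: weight = 6, length = 1, mean = 6/1 ≈ 6.000
  cycle 2 → 2: weight = 3, length = 1, mean = 3/1 ≈ 3.000
  cycle 0 → 1 → 0: weight = 13, length = 2, mean = 13/2 ≈ 6.500
  cycle 0 → 2 → 0: weight = 15, length = 2, mean = 15/2 ≈ 7.500
  cycle 1 → 0 → 1: weight = 13, length = 2, mean = 13/2 ≈ 6.500
Minimum mean = 1.000, attained e.g. along the cycle 0 → 0 with weight 1 and length 1. So λ(A) = 1/1 = 1.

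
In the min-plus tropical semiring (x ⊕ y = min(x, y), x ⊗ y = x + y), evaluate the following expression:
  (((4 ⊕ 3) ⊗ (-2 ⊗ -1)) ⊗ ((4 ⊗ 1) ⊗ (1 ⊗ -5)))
(((4 ⊕ 3) ⊗ (-2 ⊗ -1)) ⊗ ((4 ⊗ 1) ⊗ (1 ⊗ -5))) = 1

Expand innermost to outermost. Recall ⊕ takes the minimum of its arguments and ⊗ takes their sum. Working out the expression (((4 ⊕ 3) ⊗ (-2 ⊗ -1)) ⊗ ((4 ⊗ 1) ⊗ (1 ⊗ -5))) gives 1.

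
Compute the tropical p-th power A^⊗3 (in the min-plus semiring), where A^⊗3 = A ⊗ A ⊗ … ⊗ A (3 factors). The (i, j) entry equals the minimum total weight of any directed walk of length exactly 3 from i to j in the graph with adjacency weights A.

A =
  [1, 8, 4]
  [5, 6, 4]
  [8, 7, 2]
A^⊗3 =
  [3, 10, 6]
  [7, 13, 8]
  [10, 11, 6]

Each entry (A^⊗3)_ij equals the minimum over all length-3 walks i = v_0 → v_1 → … → v_3 = j of Σ_t A[v_t][v_{t+1}]. For example, for (i, j) = (0, 2) we minimise over 9 possible intermediate vertex sequences; the minimum is 6, attained along the walk 0 → 0 → 0 → 2.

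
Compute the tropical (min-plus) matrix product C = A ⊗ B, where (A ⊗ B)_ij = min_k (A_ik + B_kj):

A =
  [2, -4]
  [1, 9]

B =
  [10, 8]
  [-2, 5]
A ⊗ B =
  [-6, 1]
  [7, 9]

Apply the min-plus product entry-by-entry:
  C[0][0] = min over k of (A[0][0] + B[0][0] = 2 + 10 = 12, A[0][1] + B[1][0] = -4 + -2 = -6) = -6 (attained at k = 1)
  C[0][1] = min over k of (A[0][0] + B[0][1] = 2 + 8 = 10, A[0][1] + B[1][1] = -4 + 5 = 1) = 1 (attained at k = 1)
  C[1][0] = min over k of (A[1][0] + B[0][0] = 1 + 10 = 11, A[1][1] + B[1][0] = 9 + -2 = 7) = 7 (attained at k = 1)
  C[1][1] = min over k of (A[1][0] + B[0][1] = 1 + 8 = 9, A[1][1] + B[1][1] = 9 + 5 = 14) = 9 (attained at k = 0)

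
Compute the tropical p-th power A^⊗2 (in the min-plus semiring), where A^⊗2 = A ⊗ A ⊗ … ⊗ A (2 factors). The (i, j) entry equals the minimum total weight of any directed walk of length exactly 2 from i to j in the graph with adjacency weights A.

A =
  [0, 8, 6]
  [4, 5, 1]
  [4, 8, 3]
A^⊗2 =
  [0, 8, 6]
  [4, 9, 4]
  [4, 11, 6]

Each entry (A^⊗2)_ij equals the minimum over all length-2 walks i = v_0 → v_1 → … → v_2 = j of Σ_t A[v_t][v_{t+1}]. For example, for (i, j) = (0, 2) we minimise over 3 possible intermediate vertex sequences; the minimum is 6, attained along the walk 0 → 0 → 2.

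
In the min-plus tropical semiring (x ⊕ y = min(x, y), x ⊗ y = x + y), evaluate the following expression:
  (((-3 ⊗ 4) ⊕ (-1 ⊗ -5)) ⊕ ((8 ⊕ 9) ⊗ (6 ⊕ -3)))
(((-3 ⊗ 4) ⊕ (-1 ⊗ -5)) ⊕ ((8 ⊕ 9) ⊗ (6 ⊕ -3))) = -6

Expand innermost to outermost. Recall ⊕ takes the minimum of its arguments and ⊗ takes their sum. Working out the expression (((-3 ⊗ 4) ⊕ (-1 ⊗ -5)) ⊕ ((8 ⊕ 9) ⊗ (6 ⊕ -3))) gives -6.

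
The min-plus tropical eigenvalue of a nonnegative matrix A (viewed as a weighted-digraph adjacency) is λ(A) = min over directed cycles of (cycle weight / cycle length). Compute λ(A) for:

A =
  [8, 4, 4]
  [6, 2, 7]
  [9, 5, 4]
λ(A) = 2

Enumerate directed cycles and compute their means (weight / length). Sample:
  cycle 0 → 0: weight = 8, length = 1, mean = 8/1 ≈ 8.000
  cycle 1 → 1: weight = 2, length = 1, mean = 2/1 ≈ 2.000
  cycle 2 → 2: weight = 4, length = 1, mean = 4/1 ≈ 4.000
  cycle 0 → 1 → 0: weight = 10, length = 2, mean = 10/2 ≈ 5.000
  cycle 0 → 2 → 0: weight = 13, length = 2, mean = 13/2 ≈ 6.500
  cycle 1 → 0 → 1: weight = 10, length = 2, mean = 10/2 ≈ 5.000
Minimum mean = 2.000, attained e.g. along the cycle 1 → 1 with weight 2 and length 1. So λ(A) = 2/1 = 2.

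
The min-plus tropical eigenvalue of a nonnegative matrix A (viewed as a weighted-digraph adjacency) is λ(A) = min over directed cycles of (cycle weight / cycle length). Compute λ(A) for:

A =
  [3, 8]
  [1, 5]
λ(A) = 3

Enumerate directed cycles and compute their means (weight / length). Sample:
  cycle 0 → 0: weight = 3, length = 1, mean = 3/1 ≈ 3.000
  cycle 1 → 1: weight = 5, length = 1, mean = 5/1 ≈ 5.000
  cycle 0 → 1 → 0: weight = 9, length = 2, mean = 9/2 ≈ 4.500
  cycle 1 → 0 → 1: weight = 9, length = 2, mean = 9/2 ≈ 4.500
Minimum mean = 3.000, attained e.g. along the cycle 0 → 0 with weight 3 and length 1. So λ(A) = 3/1 = 3.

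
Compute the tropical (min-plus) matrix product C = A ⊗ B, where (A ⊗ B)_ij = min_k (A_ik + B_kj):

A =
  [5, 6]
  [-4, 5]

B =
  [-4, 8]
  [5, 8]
A ⊗ B =
  [1, 13]
  [-8, 4]

Apply the min-plus product entry-by-entry:
  C[0][0] = min over k of (A[0][0] + B[0][0] = 5 + -4 = 1, A[0][1] + B[1][0] = 6 + 5 = 11) = 1 (attained at k = 0)
  C[0][1] = min over k of (A[0][0] + B[0][1] = 5 + 8 = 13, A[0][1] + B[1][1] = 6 + 8 = 14) = 13 (attained at k = 0)
  C[1][0] = min over k of (A[1][0] + B[0][0] = -4 + -4 = -8, A[1][1] + B[1][0] = 5 + 5 = 10) = -8 (attained at k = 0)
  C[1][1] = min over k of (A[1][0] + B[0][1] = -4 + 8 = 4, A[1][1] + B[1][1] = 5 + 8 = 13) = 4 (attained at k = 0)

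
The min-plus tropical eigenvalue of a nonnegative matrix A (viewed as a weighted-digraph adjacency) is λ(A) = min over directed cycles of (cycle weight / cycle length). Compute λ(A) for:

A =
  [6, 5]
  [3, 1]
λ(A) = 1

Enumerate directed cycles and compute their means (weight / length). Sample:
  cycle 0 → 0: weight = 6, length = 1, mean = 6/1 ≈ 6.000
  cycle 1 → 1: weight = 1, length = 1, mean = 1/1 ≈ 1.000
  cycle 0 → 1 → 0: weight = 8, length = 2, mean = 8/2 ≈ 4.000
  cycle 1 → 0 → 1: weight = 8, length = 2, mean = 8/2 ≈ 4.000
Minimum mean = 1.000, attained e.g. along the cycle 1 → 1 with weight 1 and length 1. So λ(A) = 1/1 = 1.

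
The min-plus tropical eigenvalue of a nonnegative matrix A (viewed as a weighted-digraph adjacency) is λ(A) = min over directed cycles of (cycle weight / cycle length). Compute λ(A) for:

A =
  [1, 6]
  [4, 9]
λ(A) = 1

Enumerate directed cycles and compute their means (weight / length). Sample:
  cycle 0 → 0: weight = 1, length = 1, mean = 1/1 ≈ 1.000
  cycle 1 → 1: weight = 9, length = 1, mean = 9/1 ≈ 9.000
  cycle 0 → 1 → 0: weight = 10, length = 2, mean = 10/2 ≈ 5.000
  cycle 1 → 0 → 1: weight = 10, length = 2, mean = 10/2 ≈ 5.000
Minimum mean = 1.000, attained e.g. along the cycle 0 → 0 with weight 1 and length 1. So λ(A) = 1/1 = 1.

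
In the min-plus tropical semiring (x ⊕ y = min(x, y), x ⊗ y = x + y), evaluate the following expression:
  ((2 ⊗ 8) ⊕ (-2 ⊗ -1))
((2 ⊗ 8) ⊕ (-2 ⊗ -1)) = -3

Expand innermost to outermost. Recall ⊕ takes the minimum of its arguments and ⊗ takes their sum. Working out the expression ((2 ⊗ 8) ⊕ (-2 ⊗ -1)) gives -3.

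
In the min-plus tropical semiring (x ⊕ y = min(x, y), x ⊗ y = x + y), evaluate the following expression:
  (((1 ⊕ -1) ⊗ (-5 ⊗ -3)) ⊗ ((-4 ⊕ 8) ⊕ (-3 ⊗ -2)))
(((1 ⊕ -1) ⊗ (-5 ⊗ -3)) ⊗ ((-4 ⊕ 8) ⊕ (-3 ⊗ -2))) = -14

Expand innermost to outermost. Recall ⊕ takes the minimum of its arguments and ⊗ takes their sum. Working out the expression (((1 ⊕ -1) ⊗ (-5 ⊗ -3)) ⊗ ((-4 ⊕ 8) ⊕ (-3 ⊗ -2))) gives -14.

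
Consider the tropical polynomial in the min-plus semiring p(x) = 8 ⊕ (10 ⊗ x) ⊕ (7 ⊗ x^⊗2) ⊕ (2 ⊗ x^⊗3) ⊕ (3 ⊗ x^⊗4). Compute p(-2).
p(-2) = -5

A tropical monomial a ⊗ x^⊗i evaluates to a + i · x. Evaluating each term at x = -2:
  Term 0 contributes 8 + 0 · -2 = 8
  Term 1 contributes 10 + 1 · -2 = 8
  Term 2 contributes 7 + 2 · -2 = 3
  Term 3 contributes 2 + 3 · -2 = -4
  Term 4 contributes 3 + 4 · -2 = -5
p(-2) = ⊕ of these = min[8, 8, 3, -4, -5] = -5.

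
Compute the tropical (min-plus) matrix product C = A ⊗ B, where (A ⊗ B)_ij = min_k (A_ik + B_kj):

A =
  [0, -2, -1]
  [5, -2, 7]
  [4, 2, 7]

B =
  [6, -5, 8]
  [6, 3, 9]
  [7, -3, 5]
A ⊗ B =
  [4, -5, 4]
  [4, 0, 7]
  [8, -1, 11]

Apply the min-plus product entry-by-entry:
  C[0][0] = min over k of (A[0][0] + B[0][0] = 0 + 6 = 6, A[0][1] + B[1][0] = -2 + 6 = 4, A[0][2] + B[2][0] = -1 + 7 = 6) = 4 (attained at k = 1)
  C[0][1] = min over k of (A[0][0] + B[0][1] = 0 + -5 = -5, A[0][1] + B[1][1] = -2 + 3 = 1, A[0][2] + B[2][1] = -1 + -3 = -4) = -5 (attained at k = 0)
  C[0][2] = min over k of (A[0][0] + B[0][2] = 0 + 8 = 8, A[0][1] + B[1][2] = -2 + 9 = 7, A[0][2] + B[2][2] = -1 + 5 = 4) = 4 (attained at k = 2)
  C[1][0] = min over k of (A[1][0] + B[0][0] = 5 + 6 = 11, A[1][1] + B[1][0] = -2 + 6 = 4, A[1][2] + B[2][0] = 7 + 7 = 14) = 4 (attained at k = 1)
  C[1][1] = min over k of (A[1][0] + B[0][1] = 5 + -5 = 0, A[1][1] + B[1][1] = -2 + 3 = 1, A[1][2] + B[2][1] = 7 + -3 = 4) = 0 (attained at k = 0)
  C[1][2] = min over k of (A[1][0] + B[0][2] = 5 + 8 = 13, A[1][1] + B[1][2] = -2 + 9 = 7, A[1][2] + B[2][2] = 7 + 5 = 12) = 7 (attained at k = 1)
  C[2][0] = min over k of (A[2][0] + B[0][0] = 4 + 6 = 10, A[2][1] + B[1][0] = 2 + 6 = 8, A[2][2] + B[2][0] = 7 + 7 = 14) = 8 (attained at k = 1)
  C[2][1] = min over k of (A[2][0] + B[0][1] = 4 + -5 = -1, A[2][1] + B[1][1] = 2 + 3 = 5, A[2][2] + B[2][1] = 7 + -3 = 4) = -1 (attained at k = 0)
  C[2][2] = min over k of (A[2][0] + B[0][2] = 4 + 8 = 12, A[2][1] + B[1][2] = 2 + 9 = 11, A[2][2] + B[2][2] = 7 + 5 = 12) = 11 (attained at k = 1)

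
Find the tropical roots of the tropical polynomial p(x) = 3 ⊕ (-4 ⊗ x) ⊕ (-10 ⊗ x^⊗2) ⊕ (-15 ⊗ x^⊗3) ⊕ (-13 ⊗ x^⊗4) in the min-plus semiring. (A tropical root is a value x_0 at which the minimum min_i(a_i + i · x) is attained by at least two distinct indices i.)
Roots: {-2, 5, 6, 7}

Each tropical root is a break point of the lower envelope of the lines y = a_i + i · x (there are 5 lines, with slopes 0, 1, ..., 4). Only the lines that attain the minimum somewhere contribute to roots; other lines are dominated. Here the surviving (envelope) indices are i = 4, i = 3, i = 2, i = 1, i = 0.
Intersections between consecutive envelope lines give the roots: for adjacent envelope indices i < j the intersection is x = (a_i − a_j) / (j − i). Reading off the sorted break points: {-2, 5, 6, 7}.
Verification: at each break x_0, at least two indices attain the minimum of min_i(a_i + i · x_0).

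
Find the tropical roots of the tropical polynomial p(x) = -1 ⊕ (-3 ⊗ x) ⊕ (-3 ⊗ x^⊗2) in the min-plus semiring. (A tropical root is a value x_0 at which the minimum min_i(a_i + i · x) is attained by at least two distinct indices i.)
Roots: {0, 2}

Each tropical root is a break point of the lower envelope of the lines y = a_i + i · x (there are 3 lines, with slopes 0, 1, ..., 2). Only the lines that attain the minimum somewhere contribute to roots; other lines are dominated. Here the surviving (envelope) indices are i = 2, i = 1, i = 0.
Intersections between consecutive envelope lines give the roots: for adjacent envelope indices i < j the intersection is x = (a_i − a_j) / (j − i). Reading off the sorted break points: {0, 2}.
Verification: at each break x_0, at least two indices attain the minimum of min_i(a_i + i · x_0).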